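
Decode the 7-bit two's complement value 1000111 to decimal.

MSB is 1, so the value is negative. Find the magnitude:
1. Invert bits:  0111000
2. Add 1:        0111001  = 57
3. Apply sign:   -57

Answer: -57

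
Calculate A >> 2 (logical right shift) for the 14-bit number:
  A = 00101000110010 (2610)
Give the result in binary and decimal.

Logical shift right by 2: drop the bottom 2 bit(s), prepend 2 zero(s) on the left.
  00101000110010  ->  keep [001010001100], discard [10], prepend 00
= 00001010001100

Answer: 00001010001100 (652)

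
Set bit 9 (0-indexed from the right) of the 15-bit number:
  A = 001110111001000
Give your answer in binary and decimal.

Mask = 1 << 9 = 000001000000000
Bit 9 of A is 0, so OR-ing with the mask flips it to 1.
  001110111001000
| 000001000000000
-----------------
  001111111001000

Answer: 001111111001000 (8136)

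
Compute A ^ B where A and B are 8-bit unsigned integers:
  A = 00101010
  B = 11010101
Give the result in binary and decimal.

Apply ^ to each column (1 where bits differ):
  00101010
^ 11010101
----------
  11111111

Answer: 11111111 (255)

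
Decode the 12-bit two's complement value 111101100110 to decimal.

MSB is 1, so the value is negative. Find the magnitude:
1. Invert bits:  000010011001
2. Add 1:        000010011010  = 154
3. Apply sign:   -154

Answer: -154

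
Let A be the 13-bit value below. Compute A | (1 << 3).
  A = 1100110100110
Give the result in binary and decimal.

Mask = 1 << 3 = 0000000001000
Bit 3 of A is 0, so OR-ing with the mask flips it to 1.
  1100110100110
| 0000000001000
---------------
  1100110101110

Answer: 1100110101110 (6574)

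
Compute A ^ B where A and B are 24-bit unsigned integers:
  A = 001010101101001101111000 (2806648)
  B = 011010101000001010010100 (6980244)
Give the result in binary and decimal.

Apply ^ to each column (1 where bits differ):
  001010101101001101111000
^ 011010101000001010010100
--------------------------
  010000000101000111101100

Answer: 010000000101000111101100 (4215276)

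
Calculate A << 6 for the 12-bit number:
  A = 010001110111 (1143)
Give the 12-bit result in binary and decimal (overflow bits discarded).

Shift left by 6: drop the top 6 bit(s), append 6 zero(s) on the right.
  010001110111  ->  discard [010001], keep [110111], append 000000
= 110111000000

Answer: 110111000000 (3520)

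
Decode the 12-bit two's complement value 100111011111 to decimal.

MSB is 1, so the value is negative. Find the magnitude:
1. Invert bits:  011000100000
2. Add 1:        011000100001  = 1569
3. Apply sign:   -1569

Answer: -1569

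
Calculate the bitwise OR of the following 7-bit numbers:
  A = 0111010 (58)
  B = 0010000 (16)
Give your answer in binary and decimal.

Apply | to each column (1 where either bit is 1):
  0111010
| 0010000
---------
  0111010

Answer: 0111010 (58)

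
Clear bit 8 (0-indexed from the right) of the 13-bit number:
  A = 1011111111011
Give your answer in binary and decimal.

Mask = ~(1 << 8) = 1111011111111
Bit 8 of A is 1, so AND-ing with the mask clears it to 0.
  1011111111011
& 1111011111111
---------------
  1011011111011

Answer: 1011011111011 (5883)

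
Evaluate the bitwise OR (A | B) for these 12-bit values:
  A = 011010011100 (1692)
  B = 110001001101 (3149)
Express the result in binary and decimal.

Apply | to each column (1 where either bit is 1):
  011010011100
| 110001001101
--------------
  111011011101

Answer: 111011011101 (3805)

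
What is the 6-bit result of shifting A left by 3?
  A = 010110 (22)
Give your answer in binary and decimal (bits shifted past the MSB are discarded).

Shift left by 3: drop the top 3 bit(s), append 3 zero(s) on the right.
  010110  ->  discard [010], keep [110], append 000
= 110000

Answer: 110000 (48)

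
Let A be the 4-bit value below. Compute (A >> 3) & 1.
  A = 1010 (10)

Bit 3 is the 4th from the right.
  1010
  ^
That bit is 1.

Answer: 1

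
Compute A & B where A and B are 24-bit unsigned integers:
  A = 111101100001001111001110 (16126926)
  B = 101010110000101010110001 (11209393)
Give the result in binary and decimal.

Apply & to each column (1 only where both bits are 1):
  111101100001001111001110
& 101010110000101010110001
--------------------------
  101000100000001010000000

Answer: 101000100000001010000000 (10617472)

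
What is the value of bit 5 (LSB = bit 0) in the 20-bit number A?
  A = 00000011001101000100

Bit 5 is the 6th from the right.
  00000011001101000100
                ^
That bit is 0.

Answer: 0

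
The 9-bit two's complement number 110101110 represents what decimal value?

MSB is 1, so the value is negative. Find the magnitude:
1. Invert bits:  001010001
2. Add 1:        001010010  = 82
3. Apply sign:   -82

Answer: -82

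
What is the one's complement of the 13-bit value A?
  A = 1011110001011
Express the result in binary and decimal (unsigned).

Flip each bit (0->1, 1->0):
  1011110001011
  0100001110100

Answer: 0100001110100 (2164)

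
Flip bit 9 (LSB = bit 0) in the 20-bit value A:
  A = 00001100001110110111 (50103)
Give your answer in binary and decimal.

Mask = 1 << 9 = 00000000001000000000
Bit 9 of A is 1; XOR with the mask flips it to 0.
  00001100001110110111
^ 00000000001000000000
----------------------
  00001100000110110111

Answer: 00001100000110110111 (49591)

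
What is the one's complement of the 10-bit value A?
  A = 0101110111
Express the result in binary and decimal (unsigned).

Flip each bit (0->1, 1->0):
  0101110111
  1010001000

Answer: 1010001000 (648)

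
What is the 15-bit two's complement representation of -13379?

1. Binary of +13379:  011010001000011
2. Invert bits:     100101110111100
3. Add 1:           100101110111101

Answer: 100101110111101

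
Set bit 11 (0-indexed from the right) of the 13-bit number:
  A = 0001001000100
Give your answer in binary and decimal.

Mask = 1 << 11 = 0100000000000
Bit 11 of A is 0, so OR-ing with the mask flips it to 1.
  0001001000100
| 0100000000000
---------------
  0101001000100

Answer: 0101001000100 (2628)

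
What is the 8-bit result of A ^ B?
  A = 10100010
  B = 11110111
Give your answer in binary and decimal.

Apply ^ to each column (1 where bits differ):
  10100010
^ 11110111
----------
  01010101

Answer: 01010101 (85)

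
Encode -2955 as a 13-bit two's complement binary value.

1. Binary of +2955:  0101110001011
2. Invert bits:     1010001110100
3. Add 1:           1010001110101

Answer: 1010001110101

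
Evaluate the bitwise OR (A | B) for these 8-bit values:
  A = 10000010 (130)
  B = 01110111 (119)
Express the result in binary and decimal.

Apply | to each column (1 where either bit is 1):
  10000010
| 01110111
----------
  11110111

Answer: 11110111 (247)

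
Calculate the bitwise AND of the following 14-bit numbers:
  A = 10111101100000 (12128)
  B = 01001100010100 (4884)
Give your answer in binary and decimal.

Apply & to each column (1 only where both bits are 1):
  10111101100000
& 01001100010100
----------------
  00001100000000

Answer: 00001100000000 (768)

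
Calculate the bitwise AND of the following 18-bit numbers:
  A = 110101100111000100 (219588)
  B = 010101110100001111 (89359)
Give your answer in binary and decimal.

Apply & to each column (1 only where both bits are 1):
  110101100111000100
& 010101110100001111
--------------------
  010101100100000100

Answer: 010101100100000100 (88324)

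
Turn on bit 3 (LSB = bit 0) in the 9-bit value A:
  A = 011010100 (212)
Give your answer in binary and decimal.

Mask = 1 << 3 = 000001000
Bit 3 of A is 0, so OR-ing with the mask flips it to 1.
  011010100
| 000001000
-----------
  011011100

Answer: 011011100 (220)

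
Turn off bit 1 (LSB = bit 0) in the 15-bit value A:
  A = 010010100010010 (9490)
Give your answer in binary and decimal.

Mask = ~(1 << 1) = 111111111111101
Bit 1 of A is 1, so AND-ing with the mask clears it to 0.
  010010100010010
& 111111111111101
-----------------
  010010100010000

Answer: 010010100010000 (9488)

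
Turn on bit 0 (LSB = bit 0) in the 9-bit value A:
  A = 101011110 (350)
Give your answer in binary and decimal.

Mask = 1 << 0 = 000000001
Bit 0 of A is 0, so OR-ing with the mask flips it to 1.
  101011110
| 000000001
-----------
  101011111

Answer: 101011111 (351)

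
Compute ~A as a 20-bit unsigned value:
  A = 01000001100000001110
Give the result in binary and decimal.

Flip each bit (0->1, 1->0):
  01000001100000001110
  10111110011111110001

Answer: 10111110011111110001 (780273)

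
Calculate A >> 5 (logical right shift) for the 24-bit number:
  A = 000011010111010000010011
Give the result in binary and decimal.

Logical shift right by 5: drop the bottom 5 bit(s), prepend 5 zero(s) on the left.
  000011010111010000010011  ->  keep [0000110101110100000], discard [10011], prepend 00000
= 000000000110101110100000

Answer: 000000000110101110100000 (27552)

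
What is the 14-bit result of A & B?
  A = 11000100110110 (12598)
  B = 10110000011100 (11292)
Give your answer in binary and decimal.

Apply & to each column (1 only where both bits are 1):
  11000100110110
& 10110000011100
----------------
  10000000010100

Answer: 10000000010100 (8212)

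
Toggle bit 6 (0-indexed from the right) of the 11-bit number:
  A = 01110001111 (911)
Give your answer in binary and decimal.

Mask = 1 << 6 = 00001000000
Bit 6 of A is 0; XOR with the mask flips it to 1.
  01110001111
^ 00001000000
-------------
  01111001111

Answer: 01111001111 (975)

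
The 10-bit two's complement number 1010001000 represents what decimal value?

MSB is 1, so the value is negative. Find the magnitude:
1. Invert bits:  0101110111
2. Add 1:        0101111000  = 376
3. Apply sign:   -376

Answer: -376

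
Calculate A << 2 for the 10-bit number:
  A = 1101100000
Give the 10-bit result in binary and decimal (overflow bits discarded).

Shift left by 2: drop the top 2 bit(s), append 2 zero(s) on the right.
  1101100000  ->  discard [11], keep [01100000], append 00
= 0110000000

Answer: 0110000000 (384)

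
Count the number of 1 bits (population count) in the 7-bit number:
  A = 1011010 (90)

1011010
1-bits at positions (from bit 0 = LSB): 1, 3, 4, 6
Count = 4

Answer: 4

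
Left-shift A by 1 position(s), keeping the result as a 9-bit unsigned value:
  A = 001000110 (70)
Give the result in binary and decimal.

Shift left by 1: drop the top 1 bit(s), append 1 zero(s) on the right.
  001000110  ->  discard [0], keep [01000110], append 0
= 010001100

Answer: 010001100 (140)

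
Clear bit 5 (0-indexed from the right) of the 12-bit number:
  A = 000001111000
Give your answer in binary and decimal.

Mask = ~(1 << 5) = 111111011111
Bit 5 of A is 1, so AND-ing with the mask clears it to 0.
  000001111000
& 111111011111
--------------
  000001011000

Answer: 000001011000 (88)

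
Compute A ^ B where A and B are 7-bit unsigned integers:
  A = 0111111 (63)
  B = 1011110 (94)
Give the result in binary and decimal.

Apply ^ to each column (1 where bits differ):
  0111111
^ 1011110
---------
  1100001

Answer: 1100001 (97)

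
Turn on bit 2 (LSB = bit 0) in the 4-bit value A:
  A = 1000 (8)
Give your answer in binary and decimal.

Mask = 1 << 2 = 0100
Bit 2 of A is 0, so OR-ing with the mask flips it to 1.
  1000
| 0100
------
  1100

Answer: 1100 (12)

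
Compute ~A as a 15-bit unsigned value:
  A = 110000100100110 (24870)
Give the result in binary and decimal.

Flip each bit (0->1, 1->0):
  110000100100110
  001111011011001

Answer: 001111011011001 (7897)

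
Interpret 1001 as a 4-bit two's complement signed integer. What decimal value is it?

MSB is 1, so the value is negative. Find the magnitude:
1. Invert bits:  0110
2. Add 1:        0111  = 7
3. Apply sign:   -7

Answer: -7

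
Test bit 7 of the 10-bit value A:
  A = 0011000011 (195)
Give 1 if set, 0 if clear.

Bit 7 is the 8th from the right.
  0011000011
    ^
That bit is 1.

Answer: 1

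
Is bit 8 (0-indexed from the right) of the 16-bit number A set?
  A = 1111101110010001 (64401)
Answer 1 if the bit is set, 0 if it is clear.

Bit 8 is the 9th from the right.
  1111101110010001
         ^
That bit is 1.

Answer: 1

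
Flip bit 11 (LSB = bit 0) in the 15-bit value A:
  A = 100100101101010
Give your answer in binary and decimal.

Mask = 1 << 11 = 000100000000000
Bit 11 of A is 1; XOR with the mask flips it to 0.
  100100101101010
^ 000100000000000
-----------------
  100000101101010

Answer: 100000101101010 (16746)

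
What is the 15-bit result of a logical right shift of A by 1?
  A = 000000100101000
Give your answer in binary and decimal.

Logical shift right by 1: drop the bottom 1 bit(s), prepend 1 zero(s) on the left.
  000000100101000  ->  keep [00000010010100], discard [0], prepend 0
= 000000010010100

Answer: 000000010010100 (148)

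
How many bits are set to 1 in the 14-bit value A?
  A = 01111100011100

01111100011100
1-bits at positions (from bit 0 = LSB): 2, 3, 4, 8, 9, 10, 11, 12
Count = 8

Answer: 8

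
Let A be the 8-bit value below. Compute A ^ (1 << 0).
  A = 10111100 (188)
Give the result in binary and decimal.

Mask = 1 << 0 = 00000001
Bit 0 of A is 0; XOR with the mask flips it to 1.
  10111100
^ 00000001
----------
  10111101

Answer: 10111101 (189)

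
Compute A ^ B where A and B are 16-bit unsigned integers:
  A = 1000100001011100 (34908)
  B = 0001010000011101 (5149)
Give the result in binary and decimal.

Apply ^ to each column (1 where bits differ):
  1000100001011100
^ 0001010000011101
------------------
  1001110001000001

Answer: 1001110001000001 (40001)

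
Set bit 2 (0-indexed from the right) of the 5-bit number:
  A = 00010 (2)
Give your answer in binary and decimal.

Mask = 1 << 2 = 00100
Bit 2 of A is 0, so OR-ing with the mask flips it to 1.
  00010
| 00100
-------
  00110

Answer: 00110 (6)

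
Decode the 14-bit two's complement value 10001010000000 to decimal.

MSB is 1, so the value is negative. Find the magnitude:
1. Invert bits:  01110101111111
2. Add 1:        01110110000000  = 7552
3. Apply sign:   -7552

Answer: -7552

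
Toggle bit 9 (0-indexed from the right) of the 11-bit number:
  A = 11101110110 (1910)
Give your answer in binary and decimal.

Mask = 1 << 9 = 01000000000
Bit 9 of A is 1; XOR with the mask flips it to 0.
  11101110110
^ 01000000000
-------------
  10101110110

Answer: 10101110110 (1398)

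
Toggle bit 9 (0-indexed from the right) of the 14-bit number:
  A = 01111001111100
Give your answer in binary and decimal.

Mask = 1 << 9 = 00001000000000
Bit 9 of A is 1; XOR with the mask flips it to 0.
  01111001111100
^ 00001000000000
----------------
  01110001111100

Answer: 01110001111100 (7292)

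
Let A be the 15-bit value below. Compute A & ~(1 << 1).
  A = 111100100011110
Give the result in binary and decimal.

Mask = ~(1 << 1) = 111111111111101
Bit 1 of A is 1, so AND-ing with the mask clears it to 0.
  111100100011110
& 111111111111101
-----------------
  111100100011100

Answer: 111100100011100 (31004)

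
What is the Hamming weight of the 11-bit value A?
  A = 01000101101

01000101101
1-bits at positions (from bit 0 = LSB): 0, 2, 3, 5, 9
Count = 5

Answer: 5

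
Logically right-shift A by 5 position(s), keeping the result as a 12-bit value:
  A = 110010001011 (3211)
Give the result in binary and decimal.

Logical shift right by 5: drop the bottom 5 bit(s), prepend 5 zero(s) on the left.
  110010001011  ->  keep [1100100], discard [01011], prepend 00000
= 000001100100

Answer: 000001100100 (100)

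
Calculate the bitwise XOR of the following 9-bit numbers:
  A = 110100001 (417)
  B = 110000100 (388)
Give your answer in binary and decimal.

Apply ^ to each column (1 where bits differ):
  110100001
^ 110000100
-----------
  000100101

Answer: 000100101 (37)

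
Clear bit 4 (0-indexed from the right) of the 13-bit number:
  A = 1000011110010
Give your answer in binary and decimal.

Mask = ~(1 << 4) = 1111111101111
Bit 4 of A is 1, so AND-ing with the mask clears it to 0.
  1000011110010
& 1111111101111
---------------
  1000011100010

Answer: 1000011100010 (4322)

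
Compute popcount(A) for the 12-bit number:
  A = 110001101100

110001101100
1-bits at positions (from bit 0 = LSB): 2, 3, 5, 6, 10, 11
Count = 6

Answer: 6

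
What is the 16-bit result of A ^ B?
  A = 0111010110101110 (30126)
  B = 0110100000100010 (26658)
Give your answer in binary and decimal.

Apply ^ to each column (1 where bits differ):
  0111010110101110
^ 0110100000100010
------------------
  0001110110001100

Answer: 0001110110001100 (7564)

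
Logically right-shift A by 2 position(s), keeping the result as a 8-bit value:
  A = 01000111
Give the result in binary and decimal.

Logical shift right by 2: drop the bottom 2 bit(s), prepend 2 zero(s) on the left.
  01000111  ->  keep [010001], discard [11], prepend 00
= 00010001

Answer: 00010001 (17)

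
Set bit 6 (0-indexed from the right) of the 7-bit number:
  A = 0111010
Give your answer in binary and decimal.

Mask = 1 << 6 = 1000000
Bit 6 of A is 0, so OR-ing with the mask flips it to 1.
  0111010
| 1000000
---------
  1111010

Answer: 1111010 (122)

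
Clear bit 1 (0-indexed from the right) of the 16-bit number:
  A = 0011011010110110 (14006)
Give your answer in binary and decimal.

Mask = ~(1 << 1) = 1111111111111101
Bit 1 of A is 1, so AND-ing with the mask clears it to 0.
  0011011010110110
& 1111111111111101
------------------
  0011011010110100

Answer: 0011011010110100 (14004)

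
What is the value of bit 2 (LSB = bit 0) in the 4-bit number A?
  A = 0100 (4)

Bit 2 is the 3rd from the right.
  0100
   ^
That bit is 1.

Answer: 1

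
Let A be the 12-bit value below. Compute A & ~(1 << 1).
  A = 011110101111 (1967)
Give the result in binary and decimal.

Mask = ~(1 << 1) = 111111111101
Bit 1 of A is 1, so AND-ing with the mask clears it to 0.
  011110101111
& 111111111101
--------------
  011110101101

Answer: 011110101101 (1965)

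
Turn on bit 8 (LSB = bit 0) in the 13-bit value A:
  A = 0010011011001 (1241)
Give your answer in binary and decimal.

Mask = 1 << 8 = 0000100000000
Bit 8 of A is 0, so OR-ing with the mask flips it to 1.
  0010011011001
| 0000100000000
---------------
  0010111011001

Answer: 0010111011001 (1497)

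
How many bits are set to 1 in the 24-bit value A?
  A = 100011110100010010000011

100011110100010010000011
1-bits at positions (from bit 0 = LSB): 0, 1, 7, 10, 14, 16, 17, 18, 19, 23
Count = 10

Answer: 10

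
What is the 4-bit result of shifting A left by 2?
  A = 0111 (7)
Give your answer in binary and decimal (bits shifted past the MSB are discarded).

Shift left by 2: drop the top 2 bit(s), append 2 zero(s) on the right.
  0111  ->  discard [01], keep [11], append 00
= 1100

Answer: 1100 (12)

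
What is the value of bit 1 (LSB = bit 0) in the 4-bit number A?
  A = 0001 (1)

Bit 1 is the 2nd from the right.
  0001
    ^
That bit is 0.

Answer: 0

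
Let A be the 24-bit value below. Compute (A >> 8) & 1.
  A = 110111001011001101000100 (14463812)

Bit 8 is the 9th from the right.
  110111001011001101000100
                 ^
That bit is 1.

Answer: 1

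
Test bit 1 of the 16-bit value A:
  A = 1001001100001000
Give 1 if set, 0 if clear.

Bit 1 is the 2nd from the right.
  1001001100001000
                ^
That bit is 0.

Answer: 0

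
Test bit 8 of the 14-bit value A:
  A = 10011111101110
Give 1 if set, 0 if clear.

Bit 8 is the 9th from the right.
  10011111101110
       ^
That bit is 1.

Answer: 1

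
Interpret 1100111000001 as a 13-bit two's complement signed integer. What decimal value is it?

MSB is 1, so the value is negative. Find the magnitude:
1. Invert bits:  0011000111110
2. Add 1:        0011000111111  = 1599
3. Apply sign:   -1599

Answer: -1599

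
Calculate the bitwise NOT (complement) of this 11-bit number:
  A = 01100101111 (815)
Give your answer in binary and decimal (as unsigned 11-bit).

Flip each bit (0->1, 1->0):
  01100101111
  10011010000

Answer: 10011010000 (1232)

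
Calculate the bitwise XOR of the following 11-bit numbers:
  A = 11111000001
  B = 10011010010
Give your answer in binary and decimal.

Apply ^ to each column (1 where bits differ):
  11111000001
^ 10011010010
-------------
  01100010011

Answer: 01100010011 (787)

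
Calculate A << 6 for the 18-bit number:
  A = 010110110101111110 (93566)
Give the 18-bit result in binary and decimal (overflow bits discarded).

Shift left by 6: drop the top 6 bit(s), append 6 zero(s) on the right.
  010110110101111110  ->  discard [010110], keep [110101111110], append 000000
= 110101111110000000

Answer: 110101111110000000 (221056)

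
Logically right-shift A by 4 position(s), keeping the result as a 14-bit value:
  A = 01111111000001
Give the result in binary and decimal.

Logical shift right by 4: drop the bottom 4 bit(s), prepend 4 zero(s) on the left.
  01111111000001  ->  keep [0111111100], discard [0001], prepend 0000
= 00000111111100

Answer: 00000111111100 (508)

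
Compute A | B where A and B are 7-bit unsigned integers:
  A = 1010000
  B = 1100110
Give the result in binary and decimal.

Apply | to each column (1 where either bit is 1):
  1010000
| 1100110
---------
  1110110

Answer: 1110110 (118)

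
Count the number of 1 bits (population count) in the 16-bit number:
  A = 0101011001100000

0101011001100000
1-bits at positions (from bit 0 = LSB): 5, 6, 9, 10, 12, 14
Count = 6

Answer: 6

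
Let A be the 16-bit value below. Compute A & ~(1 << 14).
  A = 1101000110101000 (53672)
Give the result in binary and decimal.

Mask = ~(1 << 14) = 1011111111111111
Bit 14 of A is 1, so AND-ing with the mask clears it to 0.
  1101000110101000
& 1011111111111111
------------------
  1001000110101000

Answer: 1001000110101000 (37288)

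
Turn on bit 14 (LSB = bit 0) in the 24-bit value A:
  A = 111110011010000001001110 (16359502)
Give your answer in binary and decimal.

Mask = 1 << 14 = 000000000100000000000000
Bit 14 of A is 0, so OR-ing with the mask flips it to 1.
  111110011010000001001110
| 000000000100000000000000
--------------------------
  111110011110000001001110

Answer: 111110011110000001001110 (16375886)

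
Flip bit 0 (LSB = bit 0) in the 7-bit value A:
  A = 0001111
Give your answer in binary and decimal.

Mask = 1 << 0 = 0000001
Bit 0 of A is 1; XOR with the mask flips it to 0.
  0001111
^ 0000001
---------
  0001110

Answer: 0001110 (14)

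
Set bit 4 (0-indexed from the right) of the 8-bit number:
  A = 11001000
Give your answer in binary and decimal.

Mask = 1 << 4 = 00010000
Bit 4 of A is 0, so OR-ing with the mask flips it to 1.
  11001000
| 00010000
----------
  11011000

Answer: 11011000 (216)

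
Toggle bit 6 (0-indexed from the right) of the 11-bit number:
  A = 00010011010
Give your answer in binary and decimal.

Mask = 1 << 6 = 00001000000
Bit 6 of A is 0; XOR with the mask flips it to 1.
  00010011010
^ 00001000000
-------------
  00011011010

Answer: 00011011010 (218)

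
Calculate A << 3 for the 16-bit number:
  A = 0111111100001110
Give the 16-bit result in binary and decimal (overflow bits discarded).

Shift left by 3: drop the top 3 bit(s), append 3 zero(s) on the right.
  0111111100001110  ->  discard [011], keep [1111100001110], append 000
= 1111100001110000

Answer: 1111100001110000 (63600)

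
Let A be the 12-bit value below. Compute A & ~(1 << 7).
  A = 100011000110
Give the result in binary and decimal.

Mask = ~(1 << 7) = 111101111111
Bit 7 of A is 1, so AND-ing with the mask clears it to 0.
  100011000110
& 111101111111
--------------
  100001000110

Answer: 100001000110 (2118)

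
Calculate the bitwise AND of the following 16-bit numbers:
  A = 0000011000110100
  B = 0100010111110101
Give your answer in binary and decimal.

Apply & to each column (1 only where both bits are 1):
  0000011000110100
& 0100010111110101
------------------
  0000010000110100

Answer: 0000010000110100 (1076)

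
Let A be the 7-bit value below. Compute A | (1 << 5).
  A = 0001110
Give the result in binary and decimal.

Mask = 1 << 5 = 0100000
Bit 5 of A is 0, so OR-ing with the mask flips it to 1.
  0001110
| 0100000
---------
  0101110

Answer: 0101110 (46)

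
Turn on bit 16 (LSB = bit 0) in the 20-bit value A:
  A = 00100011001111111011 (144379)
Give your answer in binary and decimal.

Mask = 1 << 16 = 00010000000000000000
Bit 16 of A is 0, so OR-ing with the mask flips it to 1.
  00100011001111111011
| 00010000000000000000
----------------------
  00110011001111111011

Answer: 00110011001111111011 (209915)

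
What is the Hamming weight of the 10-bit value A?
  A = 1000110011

1000110011
1-bits at positions (from bit 0 = LSB): 0, 1, 4, 5, 9
Count = 5

Answer: 5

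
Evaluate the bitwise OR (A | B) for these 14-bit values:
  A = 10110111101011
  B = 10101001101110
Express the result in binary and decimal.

Apply | to each column (1 where either bit is 1):
  10110111101011
| 10101001101110
----------------
  10111111101111

Answer: 10111111101111 (12271)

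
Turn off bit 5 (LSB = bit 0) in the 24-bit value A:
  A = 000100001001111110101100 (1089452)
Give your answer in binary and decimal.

Mask = ~(1 << 5) = 111111111111111111011111
Bit 5 of A is 1, so AND-ing with the mask clears it to 0.
  000100001001111110101100
& 111111111111111111011111
--------------------------
  000100001001111110001100

Answer: 000100001001111110001100 (1089420)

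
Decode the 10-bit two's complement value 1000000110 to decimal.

MSB is 1, so the value is negative. Find the magnitude:
1. Invert bits:  0111111001
2. Add 1:        0111111010  = 506
3. Apply sign:   -506

Answer: -506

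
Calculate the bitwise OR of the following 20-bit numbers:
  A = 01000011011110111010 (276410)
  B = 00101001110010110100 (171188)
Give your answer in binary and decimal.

Apply | to each column (1 where either bit is 1):
  01000011011110111010
| 00101001110010110100
----------------------
  01101011111110111110

Answer: 01101011111110111110 (442302)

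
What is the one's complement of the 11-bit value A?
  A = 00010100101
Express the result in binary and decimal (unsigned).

Flip each bit (0->1, 1->0):
  00010100101
  11101011010

Answer: 11101011010 (1882)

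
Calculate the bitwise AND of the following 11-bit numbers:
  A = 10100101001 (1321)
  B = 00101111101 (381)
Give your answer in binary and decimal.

Apply & to each column (1 only where both bits are 1):
  10100101001
& 00101111101
-------------
  00100101001

Answer: 00100101001 (297)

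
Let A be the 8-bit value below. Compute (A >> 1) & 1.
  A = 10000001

Bit 1 is the 2nd from the right.
  10000001
        ^
That bit is 0.

Answer: 0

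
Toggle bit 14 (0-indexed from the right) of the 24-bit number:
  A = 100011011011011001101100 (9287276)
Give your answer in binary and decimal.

Mask = 1 << 14 = 000000000100000000000000
Bit 14 of A is 0; XOR with the mask flips it to 1.
  100011011011011001101100
^ 000000000100000000000000
--------------------------
  100011011111011001101100

Answer: 100011011111011001101100 (9303660)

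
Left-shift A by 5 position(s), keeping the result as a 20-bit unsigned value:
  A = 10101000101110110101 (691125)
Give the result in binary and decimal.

Shift left by 5: drop the top 5 bit(s), append 5 zero(s) on the right.
  10101000101110110101  ->  discard [10101], keep [000101110110101], append 00000
= 00010111011010100000

Answer: 00010111011010100000 (95904)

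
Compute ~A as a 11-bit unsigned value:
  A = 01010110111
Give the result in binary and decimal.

Flip each bit (0->1, 1->0):
  01010110111
  10101001000

Answer: 10101001000 (1352)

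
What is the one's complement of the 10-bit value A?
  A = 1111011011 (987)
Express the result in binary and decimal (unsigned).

Flip each bit (0->1, 1->0):
  1111011011
  0000100100

Answer: 0000100100 (36)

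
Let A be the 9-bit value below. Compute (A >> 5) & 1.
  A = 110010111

Bit 5 is the 6th from the right.
  110010111
     ^
That bit is 0.

Answer: 0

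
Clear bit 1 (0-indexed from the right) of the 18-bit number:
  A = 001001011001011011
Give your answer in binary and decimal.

Mask = ~(1 << 1) = 111111111111111101
Bit 1 of A is 1, so AND-ing with the mask clears it to 0.
  001001011001011011
& 111111111111111101
--------------------
  001001011001011001

Answer: 001001011001011001 (38489)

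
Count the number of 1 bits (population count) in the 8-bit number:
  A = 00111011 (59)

00111011
1-bits at positions (from bit 0 = LSB): 0, 1, 3, 4, 5
Count = 5

Answer: 5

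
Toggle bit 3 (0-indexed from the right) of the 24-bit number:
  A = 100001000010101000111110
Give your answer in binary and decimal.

Mask = 1 << 3 = 000000000000000000001000
Bit 3 of A is 1; XOR with the mask flips it to 0.
  100001000010101000111110
^ 000000000000000000001000
--------------------------
  100001000010101000110110

Answer: 100001000010101000110110 (8661558)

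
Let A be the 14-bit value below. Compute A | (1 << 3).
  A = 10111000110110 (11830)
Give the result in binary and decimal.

Mask = 1 << 3 = 00000000001000
Bit 3 of A is 0, so OR-ing with the mask flips it to 1.
  10111000110110
| 00000000001000
----------------
  10111000111110

Answer: 10111000111110 (11838)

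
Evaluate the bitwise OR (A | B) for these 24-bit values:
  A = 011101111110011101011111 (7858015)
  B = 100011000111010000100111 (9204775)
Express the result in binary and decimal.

Apply | to each column (1 where either bit is 1):
  011101111110011101011111
| 100011000111010000100111
--------------------------
  111111111111011101111111

Answer: 111111111111011101111111 (16775039)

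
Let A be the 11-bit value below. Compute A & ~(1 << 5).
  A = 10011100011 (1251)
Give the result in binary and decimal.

Mask = ~(1 << 5) = 11111011111
Bit 5 of A is 1, so AND-ing with the mask clears it to 0.
  10011100011
& 11111011111
-------------
  10011000011

Answer: 10011000011 (1219)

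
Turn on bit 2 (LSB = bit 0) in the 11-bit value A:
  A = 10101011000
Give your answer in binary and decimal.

Mask = 1 << 2 = 00000000100
Bit 2 of A is 0, so OR-ing with the mask flips it to 1.
  10101011000
| 00000000100
-------------
  10101011100

Answer: 10101011100 (1372)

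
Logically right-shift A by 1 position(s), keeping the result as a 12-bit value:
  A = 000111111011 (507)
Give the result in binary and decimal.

Logical shift right by 1: drop the bottom 1 bit(s), prepend 1 zero(s) on the left.
  000111111011  ->  keep [00011111101], discard [1], prepend 0
= 000011111101

Answer: 000011111101 (253)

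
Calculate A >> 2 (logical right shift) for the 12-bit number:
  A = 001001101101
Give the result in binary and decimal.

Logical shift right by 2: drop the bottom 2 bit(s), prepend 2 zero(s) on the left.
  001001101101  ->  keep [0010011011], discard [01], prepend 00
= 000010011011

Answer: 000010011011 (155)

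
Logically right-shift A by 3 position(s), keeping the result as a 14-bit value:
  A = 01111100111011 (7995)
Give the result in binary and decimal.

Logical shift right by 3: drop the bottom 3 bit(s), prepend 3 zero(s) on the left.
  01111100111011  ->  keep [01111100111], discard [011], prepend 000
= 00001111100111

Answer: 00001111100111 (999)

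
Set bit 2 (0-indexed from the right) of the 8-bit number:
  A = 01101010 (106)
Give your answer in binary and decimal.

Mask = 1 << 2 = 00000100
Bit 2 of A is 0, so OR-ing with the mask flips it to 1.
  01101010
| 00000100
----------
  01101110

Answer: 01101110 (110)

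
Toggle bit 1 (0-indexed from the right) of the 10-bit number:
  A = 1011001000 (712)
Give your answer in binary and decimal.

Mask = 1 << 1 = 0000000010
Bit 1 of A is 0; XOR with the mask flips it to 1.
  1011001000
^ 0000000010
------------
  1011001010

Answer: 1011001010 (714)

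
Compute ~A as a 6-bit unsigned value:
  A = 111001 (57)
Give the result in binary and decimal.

Flip each bit (0->1, 1->0):
  111001
  000110

Answer: 000110 (6)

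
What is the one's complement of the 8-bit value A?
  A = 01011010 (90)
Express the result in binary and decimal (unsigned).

Flip each bit (0->1, 1->0):
  01011010
  10100101

Answer: 10100101 (165)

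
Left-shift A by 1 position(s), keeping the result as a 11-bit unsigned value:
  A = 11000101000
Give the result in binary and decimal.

Shift left by 1: drop the top 1 bit(s), append 1 zero(s) on the right.
  11000101000  ->  discard [1], keep [1000101000], append 0
= 10001010000

Answer: 10001010000 (1104)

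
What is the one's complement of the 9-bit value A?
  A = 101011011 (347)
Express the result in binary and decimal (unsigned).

Flip each bit (0->1, 1->0):
  101011011
  010100100

Answer: 010100100 (164)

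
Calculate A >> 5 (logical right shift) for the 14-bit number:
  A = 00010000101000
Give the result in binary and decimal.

Logical shift right by 5: drop the bottom 5 bit(s), prepend 5 zero(s) on the left.
  00010000101000  ->  keep [000100001], discard [01000], prepend 00000
= 00000000100001

Answer: 00000000100001 (33)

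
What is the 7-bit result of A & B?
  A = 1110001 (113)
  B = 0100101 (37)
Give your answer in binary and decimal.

Apply & to each column (1 only where both bits are 1):
  1110001
& 0100101
---------
  0100001

Answer: 0100001 (33)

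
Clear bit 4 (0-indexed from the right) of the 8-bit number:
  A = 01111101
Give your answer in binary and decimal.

Mask = ~(1 << 4) = 11101111
Bit 4 of A is 1, so AND-ing with the mask clears it to 0.
  01111101
& 11101111
----------
  01101101

Answer: 01101101 (109)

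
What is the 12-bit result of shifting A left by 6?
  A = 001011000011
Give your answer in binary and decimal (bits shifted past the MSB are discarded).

Shift left by 6: drop the top 6 bit(s), append 6 zero(s) on the right.
  001011000011  ->  discard [001011], keep [000011], append 000000
= 000011000000

Answer: 000011000000 (192)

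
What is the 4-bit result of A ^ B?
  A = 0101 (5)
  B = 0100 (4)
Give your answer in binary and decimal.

Apply ^ to each column (1 where bits differ):
  0101
^ 0100
------
  0001

Answer: 0001 (1)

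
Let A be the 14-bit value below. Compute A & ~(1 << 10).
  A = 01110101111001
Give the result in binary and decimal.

Mask = ~(1 << 10) = 11101111111111
Bit 10 of A is 1, so AND-ing with the mask clears it to 0.
  01110101111001
& 11101111111111
----------------
  01100101111001

Answer: 01100101111001 (6521)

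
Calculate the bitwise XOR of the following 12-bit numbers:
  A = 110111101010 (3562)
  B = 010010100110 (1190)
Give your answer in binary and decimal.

Apply ^ to each column (1 where bits differ):
  110111101010
^ 010010100110
--------------
  100101001100

Answer: 100101001100 (2380)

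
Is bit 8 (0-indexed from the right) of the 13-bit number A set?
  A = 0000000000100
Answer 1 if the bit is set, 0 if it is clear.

Bit 8 is the 9th from the right.
  0000000000100
      ^
That bit is 0.

Answer: 0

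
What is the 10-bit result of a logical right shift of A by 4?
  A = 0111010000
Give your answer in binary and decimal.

Logical shift right by 4: drop the bottom 4 bit(s), prepend 4 zero(s) on the left.
  0111010000  ->  keep [011101], discard [0000], prepend 0000
= 0000011101

Answer: 0000011101 (29)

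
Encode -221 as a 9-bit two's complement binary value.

1. Binary of +221:  011011101
2. Invert bits:     100100010
3. Add 1:           100100011

Answer: 100100011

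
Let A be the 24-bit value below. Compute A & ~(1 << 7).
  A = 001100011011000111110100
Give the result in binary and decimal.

Mask = ~(1 << 7) = 111111111111111101111111
Bit 7 of A is 1, so AND-ing with the mask clears it to 0.
  001100011011000111110100
& 111111111111111101111111
--------------------------
  001100011011000101110100

Answer: 001100011011000101110100 (3256692)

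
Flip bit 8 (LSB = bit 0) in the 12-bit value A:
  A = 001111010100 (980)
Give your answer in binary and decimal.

Mask = 1 << 8 = 000100000000
Bit 8 of A is 1; XOR with the mask flips it to 0.
  001111010100
^ 000100000000
--------------
  001011010100

Answer: 001011010100 (724)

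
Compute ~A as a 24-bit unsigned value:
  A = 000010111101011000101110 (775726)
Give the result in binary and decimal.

Flip each bit (0->1, 1->0):
  000010111101011000101110
  111101000010100111010001

Answer: 111101000010100111010001 (16001489)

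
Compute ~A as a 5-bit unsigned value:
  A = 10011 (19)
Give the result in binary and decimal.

Flip each bit (0->1, 1->0):
  10011
  01100

Answer: 01100 (12)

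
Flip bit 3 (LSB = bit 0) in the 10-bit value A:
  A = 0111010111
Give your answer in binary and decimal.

Mask = 1 << 3 = 0000001000
Bit 3 of A is 0; XOR with the mask flips it to 1.
  0111010111
^ 0000001000
------------
  0111011111

Answer: 0111011111 (479)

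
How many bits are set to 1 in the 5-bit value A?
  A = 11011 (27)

11011
1-bits at positions (from bit 0 = LSB): 0, 1, 3, 4
Count = 4

Answer: 4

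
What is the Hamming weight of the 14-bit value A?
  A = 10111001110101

10111001110101
1-bits at positions (from bit 0 = LSB): 0, 2, 4, 5, 6, 9, 10, 11, 13
Count = 9

Answer: 9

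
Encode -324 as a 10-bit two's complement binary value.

1. Binary of +324:  0101000100
2. Invert bits:     1010111011
3. Add 1:           1010111100

Answer: 1010111100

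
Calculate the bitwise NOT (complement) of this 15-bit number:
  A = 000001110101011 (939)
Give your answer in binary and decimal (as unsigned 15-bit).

Flip each bit (0->1, 1->0):
  000001110101011
  111110001010100

Answer: 111110001010100 (31828)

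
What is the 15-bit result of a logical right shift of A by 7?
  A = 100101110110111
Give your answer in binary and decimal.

Logical shift right by 7: drop the bottom 7 bit(s), prepend 7 zero(s) on the left.
  100101110110111  ->  keep [10010111], discard [0110111], prepend 0000000
= 000000010010111

Answer: 000000010010111 (151)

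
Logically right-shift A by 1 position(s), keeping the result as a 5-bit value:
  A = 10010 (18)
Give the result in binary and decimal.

Logical shift right by 1: drop the bottom 1 bit(s), prepend 1 zero(s) on the left.
  10010  ->  keep [1001], discard [0], prepend 0
= 01001

Answer: 01001 (9)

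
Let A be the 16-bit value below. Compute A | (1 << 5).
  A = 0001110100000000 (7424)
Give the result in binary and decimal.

Mask = 1 << 5 = 0000000000100000
Bit 5 of A is 0, so OR-ing with the mask flips it to 1.
  0001110100000000
| 0000000000100000
------------------
  0001110100100000

Answer: 0001110100100000 (7456)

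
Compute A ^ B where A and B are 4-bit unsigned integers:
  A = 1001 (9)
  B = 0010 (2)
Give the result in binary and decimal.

Apply ^ to each column (1 where bits differ):
  1001
^ 0010
------
  1011

Answer: 1011 (11)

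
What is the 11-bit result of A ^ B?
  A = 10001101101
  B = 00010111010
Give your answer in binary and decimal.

Apply ^ to each column (1 where bits differ):
  10001101101
^ 00010111010
-------------
  10011010111

Answer: 10011010111 (1239)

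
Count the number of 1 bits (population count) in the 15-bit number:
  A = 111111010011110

111111010011110
1-bits at positions (from bit 0 = LSB): 1, 2, 3, 4, 7, 9, 10, 11, 12, 13, 14
Count = 11

Answer: 11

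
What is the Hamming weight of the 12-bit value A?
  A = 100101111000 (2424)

100101111000
1-bits at positions (from bit 0 = LSB): 3, 4, 5, 6, 8, 11
Count = 6

Answer: 6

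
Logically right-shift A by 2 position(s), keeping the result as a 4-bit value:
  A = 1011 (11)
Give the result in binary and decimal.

Logical shift right by 2: drop the bottom 2 bit(s), prepend 2 zero(s) on the left.
  1011  ->  keep [10], discard [11], prepend 00
= 0010

Answer: 0010 (2)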